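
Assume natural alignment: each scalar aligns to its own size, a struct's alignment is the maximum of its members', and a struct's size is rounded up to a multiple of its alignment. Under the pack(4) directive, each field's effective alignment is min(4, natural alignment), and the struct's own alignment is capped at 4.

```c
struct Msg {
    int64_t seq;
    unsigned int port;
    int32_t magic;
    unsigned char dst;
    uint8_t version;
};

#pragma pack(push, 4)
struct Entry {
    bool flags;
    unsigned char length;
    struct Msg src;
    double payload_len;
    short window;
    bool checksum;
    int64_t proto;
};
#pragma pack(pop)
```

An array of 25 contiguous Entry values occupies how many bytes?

1200

Msg: @0: seq [8B, align 8] → 8; @8: port [4B, align 4] → 12; @12: magic [4B, align 4] → 16; @16: dst [1B, align 1] → 17; @17: version [1B, align 1] → 18; +6 tail pad (align 8); size 24, align 8
@0: flags [1B, align 1] → 1
@1: length [1B, align 1] → 2
+2 pad (align 4)
@4: src [24B, align 4] → 28
@28: payload_len [8B, align 4] → 36
@36: window [2B, align 2] → 38
@38: checksum [1B, align 1] → 39
+1 pad (align 4)
@40: proto [8B, align 4] → 48
size 48, align 4
array of 25: 25 × 48 = 1200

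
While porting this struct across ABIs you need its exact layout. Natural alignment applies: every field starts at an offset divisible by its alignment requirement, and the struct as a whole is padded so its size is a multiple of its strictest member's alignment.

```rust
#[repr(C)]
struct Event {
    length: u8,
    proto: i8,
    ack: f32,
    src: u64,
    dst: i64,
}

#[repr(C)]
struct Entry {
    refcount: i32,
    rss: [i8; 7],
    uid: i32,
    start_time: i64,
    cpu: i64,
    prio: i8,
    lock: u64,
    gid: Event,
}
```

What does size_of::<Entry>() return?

72

Event: length at 0 (size 1, align 1) → ends 1; proto at 1 (size 1, align 1) → ends 2; pad 2 to align 4 for ack; ack at 4 (size 4, align 4) → ends 8; src at 8 (size 8, align 8) → ends 16; dst at 16 (size 8, align 8) → ends 24; total 24 bytes, alignment 8
refcount at 0 (size 4, align 4) → ends 4
rss at 4 (size 7, align 1) → ends 11
pad 1 to align 4 for uid
uid at 12 (size 4, align 4) → ends 16
start_time at 16 (size 8, align 8) → ends 24
cpu at 24 (size 8, align 8) → ends 32
prio at 32 (size 1, align 1) → ends 33
pad 7 to align 8 for lock
lock at 40 (size 8, align 8) → ends 48
gid at 48 (size 24, align 8) → ends 72
total 72 bytes, alignment 8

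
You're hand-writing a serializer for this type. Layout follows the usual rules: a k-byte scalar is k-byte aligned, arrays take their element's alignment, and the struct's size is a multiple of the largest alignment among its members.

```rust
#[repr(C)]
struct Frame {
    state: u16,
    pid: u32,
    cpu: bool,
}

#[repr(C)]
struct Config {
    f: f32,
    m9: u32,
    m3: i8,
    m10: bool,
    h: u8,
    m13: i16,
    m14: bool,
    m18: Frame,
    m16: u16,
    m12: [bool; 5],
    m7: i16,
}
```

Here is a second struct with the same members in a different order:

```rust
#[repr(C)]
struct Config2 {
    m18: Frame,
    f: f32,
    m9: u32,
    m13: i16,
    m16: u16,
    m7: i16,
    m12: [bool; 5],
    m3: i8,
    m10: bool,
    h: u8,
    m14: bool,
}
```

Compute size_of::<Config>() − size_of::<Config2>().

4

Frame: 0..2  state  (2B, 2-aligned); 2..4  -- padding (2B); 4..8  pid  (4B, 4-aligned); 8..9  cpu  (1B, 1-aligned); 9..12  -- tail padding (3B); sizeof = 12, alignof = 4
0..4  f  (4B, 4-aligned)
4..8  m9  (4B, 4-aligned)
8..9  m3  (1B, 1-aligned)
9..10  m10  (1B, 1-aligned)
10..11  h  (1B, 1-aligned)
11..12  -- padding (1B)
12..14  m13  (2B, 2-aligned)
14..15  m14  (1B, 1-aligned)
15..16  -- padding (1B)
16..28  m18  (12B, 4-aligned)
28..30  m16  (2B, 2-aligned)
30..35  m12  (5B, 1-aligned)
35..36  -- padding (1B)
36..38  m7  (2B, 2-aligned)
38..40  -- tail padding (2B)
sizeof = 40, alignof = 4
— Config2 —
0..12  m18  (12B, 4-aligned)
12..16  f  (4B, 4-aligned)
16..20  m9  (4B, 4-aligned)
20..22  m13  (2B, 2-aligned)
22..24  m16  (2B, 2-aligned)
24..26  m7  (2B, 2-aligned)
26..31  m12  (5B, 1-aligned)
31..32  m3  (1B, 1-aligned)
32..33  m10  (1B, 1-aligned)
33..34  h  (1B, 1-aligned)
34..35  m14  (1B, 1-aligned)
35..36  -- tail padding (1B)
sizeof = 36, alignof = 4
40 − 36 = 4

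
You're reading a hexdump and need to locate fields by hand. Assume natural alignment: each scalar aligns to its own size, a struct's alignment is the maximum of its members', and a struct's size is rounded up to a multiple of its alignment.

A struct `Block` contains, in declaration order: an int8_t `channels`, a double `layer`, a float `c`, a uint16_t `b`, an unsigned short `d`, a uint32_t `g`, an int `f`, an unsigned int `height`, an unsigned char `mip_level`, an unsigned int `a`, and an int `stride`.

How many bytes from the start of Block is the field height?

32

@0: channels [1B, align 1] → 1
+7 pad (align 8)
@8: layer [8B, align 8] → 16
@16: c [4B, align 4] → 20
@20: b [2B, align 2] → 22
@22: d [2B, align 2] → 24
@24: g [4B, align 4] → 28
@28: f [4B, align 4] → 32
@32: height [4B, align 4] → 36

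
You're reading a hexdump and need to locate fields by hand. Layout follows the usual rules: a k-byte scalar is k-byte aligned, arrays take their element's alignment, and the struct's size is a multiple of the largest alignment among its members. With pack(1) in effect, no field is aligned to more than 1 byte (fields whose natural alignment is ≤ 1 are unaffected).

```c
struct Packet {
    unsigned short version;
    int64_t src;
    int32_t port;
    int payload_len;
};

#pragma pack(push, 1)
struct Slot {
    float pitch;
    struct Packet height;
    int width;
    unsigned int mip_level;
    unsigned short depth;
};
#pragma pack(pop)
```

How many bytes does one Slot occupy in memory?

38

Packet: version at 0 (size 2, align 2) → ends 2; pad 6 to align 8 for src; src at 8 (size 8, align 8) → ends 16; port at 16 (size 4, align 4) → ends 20; payload_len at 20 (size 4, align 4) → ends 24; total 24 bytes, alignment 8
pitch at 0 (size 4, align 1) → ends 4
height at 4 (size 24, align 1) → ends 28
width at 28 (size 4, align 1) → ends 32
mip_level at 32 (size 4, align 1) → ends 36
depth at 36 (size 2, align 1) → ends 38
total 38 bytes, alignment 1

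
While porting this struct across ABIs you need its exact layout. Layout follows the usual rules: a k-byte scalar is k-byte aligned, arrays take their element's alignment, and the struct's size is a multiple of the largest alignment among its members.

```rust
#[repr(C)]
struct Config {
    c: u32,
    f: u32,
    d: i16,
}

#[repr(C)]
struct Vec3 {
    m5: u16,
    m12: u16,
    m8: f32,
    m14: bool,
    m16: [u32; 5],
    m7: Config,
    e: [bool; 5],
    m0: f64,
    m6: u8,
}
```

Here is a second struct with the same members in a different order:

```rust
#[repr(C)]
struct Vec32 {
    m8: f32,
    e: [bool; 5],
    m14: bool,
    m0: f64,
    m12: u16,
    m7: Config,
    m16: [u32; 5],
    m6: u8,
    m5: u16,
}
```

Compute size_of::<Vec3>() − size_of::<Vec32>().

8

Config: @0: c [4B, align 4] → 4; @4: f [4B, align 4] → 8; @8: d [2B, align 2] → 10; +2 tail pad (align 4); size 12, align 4
@0: m5 [2B, align 2] → 2
@2: m12 [2B, align 2] → 4
@4: m8 [4B, align 4] → 8
@8: m14 [1B, align 1] → 9
+3 pad (align 4)
@12: m16 [20B, align 4] → 32
@32: m7 [12B, align 4] → 44
@44: e [5B, align 1] → 49
+7 pad (align 8)
@56: m0 [8B, align 8] → 64
@64: m6 [1B, align 1] → 65
+7 tail pad (align 8)
size 72, align 8
— Vec32 —
@0: m8 [4B, align 4] → 4
@4: e [5B, align 1] → 9
@9: m14 [1B, align 1] → 10
+6 pad (align 8)
@16: m0 [8B, align 8] → 24
@24: m12 [2B, align 2] → 26
+2 pad (align 4)
@28: m7 [12B, align 4] → 40
@40: m16 [20B, align 4] → 60
@60: m6 [1B, align 1] → 61
+1 pad (align 2)
@62: m5 [2B, align 2] → 64
size 64, align 8
72 − 64 = 8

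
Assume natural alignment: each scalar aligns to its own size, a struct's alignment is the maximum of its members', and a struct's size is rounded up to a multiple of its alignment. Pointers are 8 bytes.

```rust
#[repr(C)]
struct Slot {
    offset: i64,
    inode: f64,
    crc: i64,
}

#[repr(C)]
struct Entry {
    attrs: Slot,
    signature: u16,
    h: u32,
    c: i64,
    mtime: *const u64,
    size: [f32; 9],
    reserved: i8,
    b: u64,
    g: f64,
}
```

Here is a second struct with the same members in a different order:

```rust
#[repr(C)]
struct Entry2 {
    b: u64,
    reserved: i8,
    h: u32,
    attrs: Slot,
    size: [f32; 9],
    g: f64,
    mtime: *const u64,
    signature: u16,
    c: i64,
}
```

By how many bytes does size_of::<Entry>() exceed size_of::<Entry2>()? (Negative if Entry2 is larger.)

Slot: offset at 0 (size 8, align 8) → ends 8; inode at 8 (size 8, align 8) → ends 16; crc at 16 (size 8, align 8) → ends 24; total 24 bytes, alignment 8
attrs at 0 (size 24, align 8) → ends 24
signature at 24 (size 2, align 2) → ends 26
pad 2 to align 4 for h
h at 28 (size 4, align 4) → ends 32
c at 32 (size 8, align 8) → ends 40
mtime at 40 (size 8, align 8) → ends 48
size at 48 (size 36, align 4) → ends 84
reserved at 84 (size 1, align 1) → ends 85
pad 3 to align 8 for b
b at 88 (size 8, align 8) → ends 96
g at 96 (size 8, align 8) → ends 104
total 104 bytes, alignment 8
— Entry2 —
b at 0 (size 8, align 8) → ends 8
reserved at 8 (size 1, align 1) → ends 9
pad 3 to align 4 for h
h at 12 (size 4, align 4) → ends 16
attrs at 16 (size 24, align 8) → ends 40
size at 40 (size 36, align 4) → ends 76
pad 4 to align 8 for g
g at 80 (size 8, align 8) → ends 88
mtime at 88 (size 8, align 8) → ends 96
signature at 96 (size 2, align 2) → ends 98
pad 6 to align 8 for c
c at 104 (size 8, align 8) → ends 112
total 112 bytes, alignment 8
104 − 112 = -8

-8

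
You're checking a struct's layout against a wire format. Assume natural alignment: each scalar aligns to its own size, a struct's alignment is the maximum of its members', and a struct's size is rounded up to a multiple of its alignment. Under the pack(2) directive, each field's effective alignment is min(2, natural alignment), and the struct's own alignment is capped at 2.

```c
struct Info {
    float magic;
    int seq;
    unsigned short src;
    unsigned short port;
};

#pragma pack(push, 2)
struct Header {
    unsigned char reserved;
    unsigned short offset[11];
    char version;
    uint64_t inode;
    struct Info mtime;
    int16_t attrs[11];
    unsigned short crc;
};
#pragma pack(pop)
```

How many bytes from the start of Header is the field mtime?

34

Info: magic at 0 (size 4, align 4) → ends 4; seq at 4 (size 4, align 4) → ends 8; src at 8 (size 2, align 2) → ends 10; port at 10 (size 2, align 2) → ends 12; total 12 bytes, alignment 4
reserved at 0 (size 1, align 1) → ends 1
pad 1 to align 2 for offset
offset at 2 (size 22, align 2) → ends 24
version at 24 (size 1, align 1) → ends 25
pad 1 to align 2 for inode
inode at 26 (size 8, align 2) → ends 34
mtime at 34 (size 12, align 2) → ends 46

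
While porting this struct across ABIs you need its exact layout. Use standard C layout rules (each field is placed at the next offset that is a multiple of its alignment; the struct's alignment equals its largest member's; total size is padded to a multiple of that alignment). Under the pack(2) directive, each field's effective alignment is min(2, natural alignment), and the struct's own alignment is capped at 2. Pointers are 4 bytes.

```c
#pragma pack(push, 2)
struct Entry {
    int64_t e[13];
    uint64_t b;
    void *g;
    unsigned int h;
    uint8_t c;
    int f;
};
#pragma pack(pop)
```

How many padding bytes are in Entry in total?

e at 0 (size 104, align 2) → ends 104
b at 104 (size 8, align 2) → ends 112
g at 112 (size 4, align 2) → ends 116
h at 116 (size 4, align 2) → ends 120
c at 120 (size 1, align 1) → ends 121
pad 1 to align 2 for f
f at 122 (size 4, align 2) → ends 126
total 126 bytes, alignment 2
data bytes 125, size 126 → padding 1

1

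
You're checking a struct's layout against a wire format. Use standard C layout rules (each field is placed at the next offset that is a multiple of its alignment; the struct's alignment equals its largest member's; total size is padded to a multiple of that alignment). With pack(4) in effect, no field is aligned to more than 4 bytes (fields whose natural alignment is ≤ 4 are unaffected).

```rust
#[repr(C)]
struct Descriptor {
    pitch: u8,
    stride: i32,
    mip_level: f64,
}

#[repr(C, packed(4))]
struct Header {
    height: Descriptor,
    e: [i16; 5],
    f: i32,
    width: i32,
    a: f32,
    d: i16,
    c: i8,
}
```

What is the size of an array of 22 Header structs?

Descriptor: @0: pitch [1B, align 1] → 1; +3 pad (align 4); @4: stride [4B, align 4] → 8; @8: mip_level [8B, align 8] → 16; size 16, align 8
@0: height [16B, align 4] → 16
@16: e [10B, align 2] → 26
+2 pad (align 4)
@28: f [4B, align 4] → 32
@32: width [4B, align 4] → 36
@36: a [4B, align 4] → 40
@40: d [2B, align 2] → 42
@42: c [1B, align 1] → 43
+1 tail pad (align 4)
size 44, align 4
array of 22: 22 × 44 = 968

968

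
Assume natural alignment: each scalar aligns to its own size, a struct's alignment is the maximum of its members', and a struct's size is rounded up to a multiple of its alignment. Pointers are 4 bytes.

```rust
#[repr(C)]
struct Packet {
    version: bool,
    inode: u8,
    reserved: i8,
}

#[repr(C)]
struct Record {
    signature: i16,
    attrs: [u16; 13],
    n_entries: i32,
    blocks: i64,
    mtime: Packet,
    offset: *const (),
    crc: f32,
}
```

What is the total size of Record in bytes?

Packet: version at 0 (size 1, align 1) → ends 1; inode at 1 (size 1, align 1) → ends 2; reserved at 2 (size 1, align 1) → ends 3; total 3 bytes, alignment 1
signature at 0 (size 2, align 2) → ends 2
attrs at 2 (size 26, align 2) → ends 28
n_entries at 28 (size 4, align 4) → ends 32
blocks at 32 (size 8, align 8) → ends 40
mtime at 40 (size 3, align 1) → ends 43
pad 1 to align 4 for offset
offset at 44 (size 4, align 4) → ends 48
crc at 48 (size 4, align 4) → ends 52
tail pad 4 to reach multiple of 8
total 56 bytes, alignment 8

56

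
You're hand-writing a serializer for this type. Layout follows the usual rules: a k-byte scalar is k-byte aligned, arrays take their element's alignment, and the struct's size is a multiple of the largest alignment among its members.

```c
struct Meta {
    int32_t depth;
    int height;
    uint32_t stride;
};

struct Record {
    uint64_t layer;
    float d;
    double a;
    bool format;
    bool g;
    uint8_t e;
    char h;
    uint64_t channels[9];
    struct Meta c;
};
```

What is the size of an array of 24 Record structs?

Meta: 0..4  depth  (4B, 4-aligned); 4..8  height  (4B, 4-aligned); 8..12  stride  (4B, 4-aligned); sizeof = 12, alignof = 4
0..8  layer  (8B, 8-aligned)
8..12  d  (4B, 4-aligned)
12..16  -- padding (4B)
16..24  a  (8B, 8-aligned)
24..25  format  (1B, 1-aligned)
25..26  g  (1B, 1-aligned)
26..27  e  (1B, 1-aligned)
27..28  h  (1B, 1-aligned)
28..32  -- padding (4B)
32..104  channels  (72B, 8-aligned)
104..116  c  (12B, 4-aligned)
116..120  -- tail padding (4B)
sizeof = 120, alignof = 8
array of 24: 24 × 120 = 2880

2880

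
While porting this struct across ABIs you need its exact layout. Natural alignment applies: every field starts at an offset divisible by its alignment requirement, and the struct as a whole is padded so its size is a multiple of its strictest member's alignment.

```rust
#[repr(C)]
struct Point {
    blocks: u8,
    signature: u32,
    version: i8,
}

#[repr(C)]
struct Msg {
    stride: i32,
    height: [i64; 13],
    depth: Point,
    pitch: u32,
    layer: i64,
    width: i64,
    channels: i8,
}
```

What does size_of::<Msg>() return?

Point: @0: blocks [1B, align 1] → 1; +3 pad (align 4); @4: signature [4B, align 4] → 8; @8: version [1B, align 1] → 9; +3 tail pad (align 4); size 12, align 4
@0: stride [4B, align 4] → 4
+4 pad (align 8)
@8: height [104B, align 8] → 112
@112: depth [12B, align 4] → 124
@124: pitch [4B, align 4] → 128
@128: layer [8B, align 8] → 136
@136: width [8B, align 8] → 144
@144: channels [1B, align 1] → 145
+7 tail pad (align 8)
size 152, align 8

152 bytes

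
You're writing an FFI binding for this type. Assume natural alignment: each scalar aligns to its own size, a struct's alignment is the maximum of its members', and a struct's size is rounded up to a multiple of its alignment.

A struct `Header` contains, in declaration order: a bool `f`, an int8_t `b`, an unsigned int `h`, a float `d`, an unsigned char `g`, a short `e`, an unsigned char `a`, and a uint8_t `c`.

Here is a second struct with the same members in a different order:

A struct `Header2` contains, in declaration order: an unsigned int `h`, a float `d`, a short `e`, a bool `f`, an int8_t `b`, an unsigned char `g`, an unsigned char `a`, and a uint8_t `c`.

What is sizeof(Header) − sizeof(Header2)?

@0: f [1B, align 1] → 1
@1: b [1B, align 1] → 2
+2 pad (align 4)
@4: h [4B, align 4] → 8
@8: d [4B, align 4] → 12
@12: g [1B, align 1] → 13
+1 pad (align 2)
@14: e [2B, align 2] → 16
@16: a [1B, align 1] → 17
@17: c [1B, align 1] → 18
+2 tail pad (align 4)
size 20, align 4
— Header2 —
@0: h [4B, align 4] → 4
@4: d [4B, align 4] → 8
@8: e [2B, align 2] → 10
@10: f [1B, align 1] → 11
@11: b [1B, align 1] → 12
@12: g [1B, align 1] → 13
@13: a [1B, align 1] → 14
@14: c [1B, align 1] → 15
+1 tail pad (align 4)
size 16, align 4
20 − 16 = 4

4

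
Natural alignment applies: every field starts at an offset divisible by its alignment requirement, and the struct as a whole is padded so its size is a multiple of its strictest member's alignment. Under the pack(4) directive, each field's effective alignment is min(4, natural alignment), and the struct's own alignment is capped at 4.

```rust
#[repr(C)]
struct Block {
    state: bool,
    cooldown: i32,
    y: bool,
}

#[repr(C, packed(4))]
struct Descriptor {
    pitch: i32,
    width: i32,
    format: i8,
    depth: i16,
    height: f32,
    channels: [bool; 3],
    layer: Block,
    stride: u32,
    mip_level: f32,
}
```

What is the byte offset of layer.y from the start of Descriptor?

28

Block: @0: state [1B, align 1] → 1; +3 pad (align 4); @4: cooldown [4B, align 4] → 8; @8: y [1B, align 1] → 9; +3 tail pad (align 4); size 12, align 4
@0: pitch [4B, align 4] → 4
@4: width [4B, align 4] → 8
@8: format [1B, align 1] → 9
+1 pad (align 2)
@10: depth [2B, align 2] → 12
@12: height [4B, align 4] → 16
@16: channels [3B, align 1] → 19
+1 pad (align 4)
@20: layer [12B, align 4] → 32
within Block: y at 8
20 + 8 = 28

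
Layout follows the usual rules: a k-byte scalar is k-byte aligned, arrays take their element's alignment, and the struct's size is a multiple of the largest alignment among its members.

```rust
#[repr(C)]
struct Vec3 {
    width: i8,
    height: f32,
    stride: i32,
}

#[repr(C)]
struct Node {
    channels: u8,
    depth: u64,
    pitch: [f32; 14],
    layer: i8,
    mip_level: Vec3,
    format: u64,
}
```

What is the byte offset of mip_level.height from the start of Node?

Vec3: 0..1  width  (1B, 1-aligned); 1..4  -- padding (3B); 4..8  height  (4B, 4-aligned); 8..12  stride  (4B, 4-aligned); sizeof = 12, alignof = 4
0..1  channels  (1B, 1-aligned)
1..8  -- padding (7B)
8..16  depth  (8B, 8-aligned)
16..72  pitch  (56B, 4-aligned)
72..73  layer  (1B, 1-aligned)
73..76  -- padding (3B)
76..88  mip_level  (12B, 4-aligned)
within Vec3: height at 4
76 + 4 = 80

80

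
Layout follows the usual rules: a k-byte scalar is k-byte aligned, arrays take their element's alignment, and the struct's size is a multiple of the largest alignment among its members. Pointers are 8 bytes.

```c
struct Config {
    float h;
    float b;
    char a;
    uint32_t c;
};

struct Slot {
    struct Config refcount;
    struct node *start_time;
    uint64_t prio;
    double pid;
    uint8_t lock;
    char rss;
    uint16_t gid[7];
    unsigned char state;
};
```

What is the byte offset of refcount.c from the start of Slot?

Config: @0: h [4B, align 4] → 4; @4: b [4B, align 4] → 8; @8: a [1B, align 1] → 9; +3 pad (align 4); @12: c [4B, align 4] → 16; size 16, align 4
@0: refcount [16B, align 4] → 16
within Config: c at 12
0 + 12 = 12

12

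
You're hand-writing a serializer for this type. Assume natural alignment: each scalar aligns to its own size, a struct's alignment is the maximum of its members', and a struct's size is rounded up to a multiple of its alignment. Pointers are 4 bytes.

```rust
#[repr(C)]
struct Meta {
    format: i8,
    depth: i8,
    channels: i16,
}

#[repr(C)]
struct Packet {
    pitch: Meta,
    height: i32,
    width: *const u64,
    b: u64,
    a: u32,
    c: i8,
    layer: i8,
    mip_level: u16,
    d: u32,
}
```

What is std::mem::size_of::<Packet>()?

Meta: @0: format [1B, align 1] → 1; @1: depth [1B, align 1] → 2; @2: channels [2B, align 2] → 4; size 4, align 2
@0: pitch [4B, align 2] → 4
@4: height [4B, align 4] → 8
@8: width [4B, align 4] → 12
+4 pad (align 8)
@16: b [8B, align 8] → 24
@24: a [4B, align 4] → 28
@28: c [1B, align 1] → 29
@29: layer [1B, align 1] → 30
@30: mip_level [2B, align 2] → 32
@32: d [4B, align 4] → 36
+4 tail pad (align 8)
size 40, align 8

40 bytes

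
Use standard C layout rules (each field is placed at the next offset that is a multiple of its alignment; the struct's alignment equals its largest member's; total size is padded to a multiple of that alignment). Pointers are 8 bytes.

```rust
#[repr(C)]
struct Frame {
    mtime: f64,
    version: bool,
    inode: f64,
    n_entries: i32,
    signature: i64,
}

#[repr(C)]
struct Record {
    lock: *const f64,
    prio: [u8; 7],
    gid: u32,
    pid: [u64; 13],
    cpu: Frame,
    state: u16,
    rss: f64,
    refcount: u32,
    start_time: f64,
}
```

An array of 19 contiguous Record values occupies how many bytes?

Frame: @0: mtime [8B, align 8] → 8; @8: version [1B, align 1] → 9; +7 pad (align 8); @16: inode [8B, align 8] → 24; @24: n_entries [4B, align 4] → 28; +4 pad (align 8); @32: signature [8B, align 8] → 40; size 40, align 8
@0: lock [8B, align 8] → 8
@8: prio [7B, align 1] → 15
+1 pad (align 4)
@16: gid [4B, align 4] → 20
+4 pad (align 8)
@24: pid [104B, align 8] → 128
@128: cpu [40B, align 8] → 168
@168: state [2B, align 2] → 170
+6 pad (align 8)
@176: rss [8B, align 8] → 184
@184: refcount [4B, align 4] → 188
+4 pad (align 8)
@192: start_time [8B, align 8] → 200
size 200, align 8
array of 19: 19 × 200 = 3800

3800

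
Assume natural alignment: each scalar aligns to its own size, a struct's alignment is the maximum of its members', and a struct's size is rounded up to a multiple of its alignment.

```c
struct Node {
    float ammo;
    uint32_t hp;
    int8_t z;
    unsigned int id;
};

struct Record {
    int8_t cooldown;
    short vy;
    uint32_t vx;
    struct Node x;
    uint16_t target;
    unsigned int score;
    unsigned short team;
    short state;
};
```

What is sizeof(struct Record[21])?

Node: @0: ammo [4B, align 4] → 4; @4: hp [4B, align 4] → 8; @8: z [1B, align 1] → 9; +3 pad (align 4); @12: id [4B, align 4] → 16; size 16, align 4
@0: cooldown [1B, align 1] → 1
+1 pad (align 2)
@2: vy [2B, align 2] → 4
@4: vx [4B, align 4] → 8
@8: x [16B, align 4] → 24
@24: target [2B, align 2] → 26
+2 pad (align 4)
@28: score [4B, align 4] → 32
@32: team [2B, align 2] → 34
@34: state [2B, align 2] → 36
size 36, align 4
array of 21: 21 × 36 = 756

756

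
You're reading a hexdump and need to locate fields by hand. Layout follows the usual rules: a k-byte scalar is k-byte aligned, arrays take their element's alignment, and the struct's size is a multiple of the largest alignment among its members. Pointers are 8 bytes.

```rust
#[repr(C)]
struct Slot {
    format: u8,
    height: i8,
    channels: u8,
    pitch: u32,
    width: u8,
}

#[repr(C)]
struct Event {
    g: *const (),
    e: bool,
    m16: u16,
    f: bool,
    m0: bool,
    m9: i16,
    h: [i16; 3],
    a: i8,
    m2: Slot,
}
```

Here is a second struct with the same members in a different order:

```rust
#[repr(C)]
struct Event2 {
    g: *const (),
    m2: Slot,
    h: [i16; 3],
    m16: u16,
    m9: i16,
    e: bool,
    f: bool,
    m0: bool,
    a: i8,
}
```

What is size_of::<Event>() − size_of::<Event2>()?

0

Slot: @0: format [1B, align 1] → 1; @1: height [1B, align 1] → 2; @2: channels [1B, align 1] → 3; +1 pad (align 4); @4: pitch [4B, align 4] → 8; @8: width [1B, align 1] → 9; +3 tail pad (align 4); size 12, align 4
@0: g [8B, align 8] → 8
@8: e [1B, align 1] → 9
+1 pad (align 2)
@10: m16 [2B, align 2] → 12
@12: f [1B, align 1] → 13
@13: m0 [1B, align 1] → 14
@14: m9 [2B, align 2] → 16
@16: h [6B, align 2] → 22
@22: a [1B, align 1] → 23
+1 pad (align 4)
@24: m2 [12B, align 4] → 36
+4 tail pad (align 8)
size 40, align 8
— Event2 —
@0: g [8B, align 8] → 8
@8: m2 [12B, align 4] → 20
@20: h [6B, align 2] → 26
@26: m16 [2B, align 2] → 28
@28: m9 [2B, align 2] → 30
@30: e [1B, align 1] → 31
@31: f [1B, align 1] → 32
@32: m0 [1B, align 1] → 33
@33: a [1B, align 1] → 34
+6 tail pad (align 8)
size 40, align 8
40 − 40 = 0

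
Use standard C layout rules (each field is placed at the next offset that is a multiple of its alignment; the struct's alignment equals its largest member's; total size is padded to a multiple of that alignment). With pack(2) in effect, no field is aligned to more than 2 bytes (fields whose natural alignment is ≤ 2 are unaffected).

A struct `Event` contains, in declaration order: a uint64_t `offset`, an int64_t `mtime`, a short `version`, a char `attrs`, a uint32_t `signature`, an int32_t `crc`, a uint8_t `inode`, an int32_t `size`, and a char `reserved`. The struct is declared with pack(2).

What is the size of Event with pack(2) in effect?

36

offset at 0 (size 8, align 2) → ends 8
mtime at 8 (size 8, align 2) → ends 16
version at 16 (size 2, align 2) → ends 18
attrs at 18 (size 1, align 1) → ends 19
pad 1 to align 2 for signature
signature at 20 (size 4, align 2) → ends 24
crc at 24 (size 4, align 2) → ends 28
inode at 28 (size 1, align 1) → ends 29
pad 1 to align 2 for size
size at 30 (size 4, align 2) → ends 34
reserved at 34 (size 1, align 1) → ends 35
tail pad 1 to reach multiple of 2
total 36 bytes, alignment 2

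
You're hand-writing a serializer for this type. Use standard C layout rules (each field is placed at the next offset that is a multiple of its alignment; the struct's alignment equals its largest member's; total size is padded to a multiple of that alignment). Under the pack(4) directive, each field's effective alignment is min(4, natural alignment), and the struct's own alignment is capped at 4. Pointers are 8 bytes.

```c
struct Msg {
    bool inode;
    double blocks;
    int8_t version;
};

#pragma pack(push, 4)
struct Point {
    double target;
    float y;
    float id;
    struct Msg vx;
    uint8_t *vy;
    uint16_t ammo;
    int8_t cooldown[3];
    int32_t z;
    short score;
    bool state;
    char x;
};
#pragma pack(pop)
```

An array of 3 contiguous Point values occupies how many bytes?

192

Msg: inode at 0 (size 1, align 1) → ends 1; pad 7 to align 8 for blocks; blocks at 8 (size 8, align 8) → ends 16; version at 16 (size 1, align 1) → ends 17; tail pad 7 to reach multiple of 8; total 24 bytes, alignment 8
target at 0 (size 8, align 4) → ends 8
y at 8 (size 4, align 4) → ends 12
id at 12 (size 4, align 4) → ends 16
vx at 16 (size 24, align 4) → ends 40
vy at 40 (size 8, align 4) → ends 48
ammo at 48 (size 2, align 2) → ends 50
cooldown at 50 (size 3, align 1) → ends 53
pad 3 to align 4 for z
z at 56 (size 4, align 4) → ends 60
score at 60 (size 2, align 2) → ends 62
state at 62 (size 1, align 1) → ends 63
x at 63 (size 1, align 1) → ends 64
total 64 bytes, alignment 4
array of 3: 3 × 64 = 192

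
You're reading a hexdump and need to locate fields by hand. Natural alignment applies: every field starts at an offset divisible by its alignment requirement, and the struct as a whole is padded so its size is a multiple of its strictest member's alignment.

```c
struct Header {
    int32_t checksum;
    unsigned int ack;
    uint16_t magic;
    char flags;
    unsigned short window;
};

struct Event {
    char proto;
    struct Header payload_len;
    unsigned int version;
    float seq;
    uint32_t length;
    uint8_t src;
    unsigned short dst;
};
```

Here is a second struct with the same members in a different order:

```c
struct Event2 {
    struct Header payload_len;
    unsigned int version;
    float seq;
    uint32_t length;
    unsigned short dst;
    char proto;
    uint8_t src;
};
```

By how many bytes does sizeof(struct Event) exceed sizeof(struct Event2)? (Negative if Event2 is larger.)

4

Header: 0..4  checksum  (4B, 4-aligned); 4..8  ack  (4B, 4-aligned); 8..10  magic  (2B, 2-aligned); 10..11  flags  (1B, 1-aligned); 11..12  -- padding (1B); 12..14  window  (2B, 2-aligned); 14..16  -- tail padding (2B); sizeof = 16, alignof = 4
0..1  proto  (1B, 1-aligned)
1..4  -- padding (3B)
4..20  payload_len  (16B, 4-aligned)
20..24  version  (4B, 4-aligned)
24..28  seq  (4B, 4-aligned)
28..32  length  (4B, 4-aligned)
32..33  src  (1B, 1-aligned)
33..34  -- padding (1B)
34..36  dst  (2B, 2-aligned)
sizeof = 36, alignof = 4
— Event2 —
0..16  payload_len  (16B, 4-aligned)
16..20  version  (4B, 4-aligned)
20..24  seq  (4B, 4-aligned)
24..28  length  (4B, 4-aligned)
28..30  dst  (2B, 2-aligned)
30..31  proto  (1B, 1-aligned)
31..32  src  (1B, 1-aligned)
sizeof = 32, alignof = 4
36 − 32 = 4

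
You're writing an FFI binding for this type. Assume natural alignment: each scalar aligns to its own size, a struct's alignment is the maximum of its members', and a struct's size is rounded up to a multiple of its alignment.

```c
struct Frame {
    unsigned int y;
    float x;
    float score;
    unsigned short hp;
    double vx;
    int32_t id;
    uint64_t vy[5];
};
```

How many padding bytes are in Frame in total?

6

y at 0 (size 4, align 4) → ends 4
x at 4 (size 4, align 4) → ends 8
score at 8 (size 4, align 4) → ends 12
hp at 12 (size 2, align 2) → ends 14
pad 2 to align 8 for vx
vx at 16 (size 8, align 8) → ends 24
id at 24 (size 4, align 4) → ends 28
pad 4 to align 8 for vy
vy at 32 (size 40, align 8) → ends 72
total 72 bytes, alignment 8
data bytes 66, size 72 → padding 6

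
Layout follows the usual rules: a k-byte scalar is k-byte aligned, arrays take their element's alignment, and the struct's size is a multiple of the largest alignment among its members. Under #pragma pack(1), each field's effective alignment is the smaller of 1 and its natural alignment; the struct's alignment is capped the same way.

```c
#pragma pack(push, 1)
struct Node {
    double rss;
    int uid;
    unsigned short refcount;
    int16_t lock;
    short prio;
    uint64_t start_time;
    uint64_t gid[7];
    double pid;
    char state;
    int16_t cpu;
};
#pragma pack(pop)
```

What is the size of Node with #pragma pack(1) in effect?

93

0..8  rss  (8B, 1-aligned)
8..12  uid  (4B, 1-aligned)
12..14  refcount  (2B, 1-aligned)
14..16  lock  (2B, 1-aligned)
16..18  prio  (2B, 1-aligned)
18..26  start_time  (8B, 1-aligned)
26..82  gid  (56B, 1-aligned)
82..90  pid  (8B, 1-aligned)
90..91  state  (1B, 1-aligned)
91..93  cpu  (2B, 1-aligned)
sizeof = 93, alignof = 1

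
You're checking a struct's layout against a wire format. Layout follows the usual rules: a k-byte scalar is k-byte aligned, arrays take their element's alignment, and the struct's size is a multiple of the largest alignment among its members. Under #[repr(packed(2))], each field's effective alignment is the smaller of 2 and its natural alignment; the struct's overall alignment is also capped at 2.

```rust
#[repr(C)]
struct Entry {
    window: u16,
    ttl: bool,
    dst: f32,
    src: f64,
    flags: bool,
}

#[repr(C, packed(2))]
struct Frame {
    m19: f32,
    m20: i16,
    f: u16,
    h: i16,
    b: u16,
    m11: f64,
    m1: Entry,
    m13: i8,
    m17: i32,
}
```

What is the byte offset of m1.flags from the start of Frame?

Entry: @0: window [2B, align 2] → 2; @2: ttl [1B, align 1] → 3; +1 pad (align 4); @4: dst [4B, align 4] → 8; @8: src [8B, align 8] → 16; @16: flags [1B, align 1] → 17; +7 tail pad (align 8); size 24, align 8
@0: m19 [4B, align 2] → 4
@4: m20 [2B, align 2] → 6
@6: f [2B, align 2] → 8
@8: h [2B, align 2] → 10
@10: b [2B, align 2] → 12
@12: m11 [8B, align 2] → 20
@20: m1 [24B, align 2] → 44
within Entry: flags at 16
20 + 16 = 36

36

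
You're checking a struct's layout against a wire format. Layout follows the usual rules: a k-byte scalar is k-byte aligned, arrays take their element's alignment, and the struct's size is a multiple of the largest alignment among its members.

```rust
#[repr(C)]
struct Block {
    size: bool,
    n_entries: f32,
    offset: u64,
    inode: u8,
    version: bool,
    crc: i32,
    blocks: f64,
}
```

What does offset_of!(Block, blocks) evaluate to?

24

size at 0 (size 1, align 1) → ends 1
pad 3 to align 4 for n_entries
n_entries at 4 (size 4, align 4) → ends 8
offset at 8 (size 8, align 8) → ends 16
inode at 16 (size 1, align 1) → ends 17
version at 17 (size 1, align 1) → ends 18
pad 2 to align 4 for crc
crc at 20 (size 4, align 4) → ends 24
blocks at 24 (size 8, align 8) → ends 32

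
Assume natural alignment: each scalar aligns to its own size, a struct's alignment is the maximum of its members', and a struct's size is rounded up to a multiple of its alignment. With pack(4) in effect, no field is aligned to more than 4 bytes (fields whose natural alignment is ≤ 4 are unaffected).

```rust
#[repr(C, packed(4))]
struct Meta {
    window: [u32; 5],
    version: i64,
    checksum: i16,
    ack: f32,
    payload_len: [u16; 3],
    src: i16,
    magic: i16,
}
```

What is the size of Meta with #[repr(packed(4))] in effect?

@0: window [20B, align 4] → 20
@20: version [8B, align 4] → 28
@28: checksum [2B, align 2] → 30
+2 pad (align 4)
@32: ack [4B, align 4] → 36
@36: payload_len [6B, align 2] → 42
@42: src [2B, align 2] → 44
@44: magic [2B, align 2] → 46
+2 tail pad (align 4)
size 48, align 4

48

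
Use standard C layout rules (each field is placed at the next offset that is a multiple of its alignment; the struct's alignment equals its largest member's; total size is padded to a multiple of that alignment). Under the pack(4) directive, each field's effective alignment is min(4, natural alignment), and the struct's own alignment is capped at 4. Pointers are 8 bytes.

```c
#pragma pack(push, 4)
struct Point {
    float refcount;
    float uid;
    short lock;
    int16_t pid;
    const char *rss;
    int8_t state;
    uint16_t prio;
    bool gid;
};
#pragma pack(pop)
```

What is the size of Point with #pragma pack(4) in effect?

refcount at 0 (size 4, align 4) → ends 4
uid at 4 (size 4, align 4) → ends 8
lock at 8 (size 2, align 2) → ends 10
pid at 10 (size 2, align 2) → ends 12
rss at 12 (size 8, align 4) → ends 20
state at 20 (size 1, align 1) → ends 21
pad 1 to align 2 for prio
prio at 22 (size 2, align 2) → ends 24
gid at 24 (size 1, align 1) → ends 25
tail pad 3 to reach multiple of 4
total 28 bytes, alignment 4

28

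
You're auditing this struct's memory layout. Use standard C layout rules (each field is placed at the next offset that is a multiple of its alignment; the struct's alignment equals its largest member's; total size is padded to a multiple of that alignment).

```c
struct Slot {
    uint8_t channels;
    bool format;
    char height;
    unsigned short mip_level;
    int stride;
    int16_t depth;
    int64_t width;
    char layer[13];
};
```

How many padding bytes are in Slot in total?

0..1  channels  (1B, 1-aligned)
1..2  format  (1B, 1-aligned)
2..3  height  (1B, 1-aligned)
3..4  -- padding (1B)
4..6  mip_level  (2B, 2-aligned)
6..8  -- padding (2B)
8..12  stride  (4B, 4-aligned)
12..14  depth  (2B, 2-aligned)
14..16  -- padding (2B)
16..24  width  (8B, 8-aligned)
24..37  layer  (13B, 1-aligned)
37..40  -- tail padding (3B)
sizeof = 40, alignof = 8
data bytes 32, size 40 → padding 8

8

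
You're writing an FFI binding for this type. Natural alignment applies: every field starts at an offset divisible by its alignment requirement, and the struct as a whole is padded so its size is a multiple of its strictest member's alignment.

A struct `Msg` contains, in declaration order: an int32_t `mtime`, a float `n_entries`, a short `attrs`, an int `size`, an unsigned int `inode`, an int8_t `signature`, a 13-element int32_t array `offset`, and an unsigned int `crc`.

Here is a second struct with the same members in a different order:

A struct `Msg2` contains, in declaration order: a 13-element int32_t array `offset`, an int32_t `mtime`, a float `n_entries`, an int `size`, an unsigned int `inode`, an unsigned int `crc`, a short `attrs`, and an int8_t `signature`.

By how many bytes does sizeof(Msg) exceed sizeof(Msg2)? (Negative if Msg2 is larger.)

4

0..4  mtime  (4B, 4-aligned)
4..8  n_entries  (4B, 4-aligned)
8..10  attrs  (2B, 2-aligned)
10..12  -- padding (2B)
12..16  size  (4B, 4-aligned)
16..20  inode  (4B, 4-aligned)
20..21  signature  (1B, 1-aligned)
21..24  -- padding (3B)
24..76  offset  (52B, 4-aligned)
76..80  crc  (4B, 4-aligned)
sizeof = 80, alignof = 4
— Msg2 —
0..52  offset  (52B, 4-aligned)
52..56  mtime  (4B, 4-aligned)
56..60  n_entries  (4B, 4-aligned)
60..64  size  (4B, 4-aligned)
64..68  inode  (4B, 4-aligned)
68..72  crc  (4B, 4-aligned)
72..74  attrs  (2B, 2-aligned)
74..75  signature  (1B, 1-aligned)
75..76  -- tail padding (1B)
sizeof = 76, alignof = 4
80 − 76 = 4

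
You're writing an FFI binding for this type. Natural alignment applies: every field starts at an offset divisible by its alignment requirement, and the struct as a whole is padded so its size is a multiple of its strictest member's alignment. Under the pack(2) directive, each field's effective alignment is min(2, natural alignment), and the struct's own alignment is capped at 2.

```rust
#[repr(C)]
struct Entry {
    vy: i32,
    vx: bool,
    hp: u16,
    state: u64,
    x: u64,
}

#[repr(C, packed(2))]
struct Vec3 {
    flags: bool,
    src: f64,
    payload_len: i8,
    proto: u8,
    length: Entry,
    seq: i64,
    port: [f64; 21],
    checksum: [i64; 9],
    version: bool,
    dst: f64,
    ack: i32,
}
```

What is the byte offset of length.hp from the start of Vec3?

Entry: @0: vy [4B, align 4] → 4; @4: vx [1B, align 1] → 5; +1 pad (align 2); @6: hp [2B, align 2] → 8; @8: state [8B, align 8] → 16; @16: x [8B, align 8] → 24; size 24, align 8
@0: flags [1B, align 1] → 1
+1 pad (align 2)
@2: src [8B, align 2] → 10
@10: payload_len [1B, align 1] → 11
@11: proto [1B, align 1] → 12
@12: length [24B, align 2] → 36
within Entry: hp at 6
12 + 6 = 18

18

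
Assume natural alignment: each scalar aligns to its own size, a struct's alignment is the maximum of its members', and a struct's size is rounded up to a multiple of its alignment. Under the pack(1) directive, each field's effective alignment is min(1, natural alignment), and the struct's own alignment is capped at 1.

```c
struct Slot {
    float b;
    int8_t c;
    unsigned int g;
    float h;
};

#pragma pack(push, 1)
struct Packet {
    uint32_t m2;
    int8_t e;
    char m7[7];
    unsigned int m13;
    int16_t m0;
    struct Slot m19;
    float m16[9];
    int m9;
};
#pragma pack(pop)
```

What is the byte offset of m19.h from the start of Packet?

Slot: @0: b [4B, align 4] → 4; @4: c [1B, align 1] → 5; +3 pad (align 4); @8: g [4B, align 4] → 12; @12: h [4B, align 4] → 16; size 16, align 4
@0: m2 [4B, align 1] → 4
@4: e [1B, align 1] → 5
@5: m7 [7B, align 1] → 12
@12: m13 [4B, align 1] → 16
@16: m0 [2B, align 1] → 18
@18: m19 [16B, align 1] → 34
within Slot: h at 12
18 + 12 = 30

30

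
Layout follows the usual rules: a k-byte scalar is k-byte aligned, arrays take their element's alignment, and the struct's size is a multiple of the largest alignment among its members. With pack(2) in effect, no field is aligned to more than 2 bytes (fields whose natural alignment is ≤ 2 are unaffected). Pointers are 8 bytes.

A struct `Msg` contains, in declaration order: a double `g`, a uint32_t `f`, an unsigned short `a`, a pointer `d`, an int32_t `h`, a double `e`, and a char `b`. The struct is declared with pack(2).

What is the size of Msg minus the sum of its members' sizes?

@0: g [8B, align 2] → 8
@8: f [4B, align 2] → 12
@12: a [2B, align 2] → 14
@14: d [8B, align 2] → 22
@22: h [4B, align 2] → 26
@26: e [8B, align 2] → 34
@34: b [1B, align 1] → 35
+1 tail pad (align 2)
size 36, align 2
data bytes 35, size 36 → padding 1

1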